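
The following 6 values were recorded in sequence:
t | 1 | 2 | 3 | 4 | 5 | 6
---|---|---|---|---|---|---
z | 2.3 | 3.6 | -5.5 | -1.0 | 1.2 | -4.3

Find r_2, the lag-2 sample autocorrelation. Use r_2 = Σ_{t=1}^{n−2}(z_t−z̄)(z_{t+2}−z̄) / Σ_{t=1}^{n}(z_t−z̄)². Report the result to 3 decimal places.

Mean z̄ = (2.3 + 3.6 − 5.5 − 1.0 + 1.2 − 4.3)/6 = -0.6167
Deviations from mean: 2.9167, 4.2167, -4.8833, -0.3833, 1.8167, -3.6833
Σ(z_t−z̄)(z_{t+2}−z̄) = (-14.2431) + (-1.6164) + (-8.8714) + (1.4119) = -23.3189
Denominator Σ(z_t−z̄)² = 67.1483
r_2 = -23.3189 / 67.1483 = -0.347

-0.347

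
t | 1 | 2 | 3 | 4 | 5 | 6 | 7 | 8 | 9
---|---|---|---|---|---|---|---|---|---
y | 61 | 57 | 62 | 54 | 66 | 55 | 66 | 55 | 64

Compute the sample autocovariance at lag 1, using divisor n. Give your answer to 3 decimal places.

-18.556

Mean ȳ = (61 + 57 + 62 + 54 + 66 + 55 + 66 + 55 + 64)/9 = 60.0000
Σ_{t=1}^{8}(y_t−ȳ)(y_{t+1}−ȳ) = -167.0000
γ_1 = -167.0000 / 9 = -18.556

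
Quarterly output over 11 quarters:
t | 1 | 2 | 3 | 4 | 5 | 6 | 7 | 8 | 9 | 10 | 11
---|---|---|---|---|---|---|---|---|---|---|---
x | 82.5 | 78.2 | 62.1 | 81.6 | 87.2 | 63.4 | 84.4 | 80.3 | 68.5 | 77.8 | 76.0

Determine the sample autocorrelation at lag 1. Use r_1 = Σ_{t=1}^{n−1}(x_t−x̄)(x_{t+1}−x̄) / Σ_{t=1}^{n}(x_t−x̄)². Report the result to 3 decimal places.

Mean x̄ = (82.5 + 78.2 + 62.1 + 81.6 + 87.2 + 63.4 + 84.4 + 80.3 + 68.5 + 77.8 + 76.0)/11 = 76.5455
Numerator Σ_{t=1}^{10}(x_t−x̄)(x_{t+1}−x̄) = -288.0148
Denominator Σ(x_t−x̄)² = 701.1273
r_1 = -288.0148 / 701.1273 = -0.411

-0.411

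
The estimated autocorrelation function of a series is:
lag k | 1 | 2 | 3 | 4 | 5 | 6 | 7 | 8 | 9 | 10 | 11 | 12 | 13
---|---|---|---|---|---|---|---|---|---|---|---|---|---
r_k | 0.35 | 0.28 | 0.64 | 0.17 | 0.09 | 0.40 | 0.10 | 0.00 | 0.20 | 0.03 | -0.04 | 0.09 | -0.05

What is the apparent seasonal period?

3

The largest autocorrelation is r_3 = 0.64, with a weaker echo at lag 6 (0.40); the remaining lags stay at or below 0.35. The elevated value at lag 1 (0.35), dropping to 0.28 at lag 2, reflects decaying short-term dependence rather than seasonality.
The dominant spike at lag 3 indicates a seasonal period of 3.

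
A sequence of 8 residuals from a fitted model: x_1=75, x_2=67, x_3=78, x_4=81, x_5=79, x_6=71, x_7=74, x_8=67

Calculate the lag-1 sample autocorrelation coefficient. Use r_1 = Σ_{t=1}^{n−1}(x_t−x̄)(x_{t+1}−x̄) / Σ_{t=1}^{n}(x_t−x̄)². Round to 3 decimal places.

Mean x̄ = (75 + 67 + 78 + 81 + 79 + 71 + 74 + 67)/8 = 74.0000
Deviations from mean: 1.0000, -7.0000, 4.0000, 7.0000, 5.0000, -3.0000, 0.0000, -7.0000
Σ(x_t−x̄)(x_{t+1}−x̄) = (-7.0000) + (-28.0000) + (28.0000) + (35.0000) + (-15.0000) + (0.0000) + (0.0000) = 13.0000
Denominator Σ(x_t−x̄)² = 198.0000
r_1 = 13.0000 / 198.0000 = 0.066

0.066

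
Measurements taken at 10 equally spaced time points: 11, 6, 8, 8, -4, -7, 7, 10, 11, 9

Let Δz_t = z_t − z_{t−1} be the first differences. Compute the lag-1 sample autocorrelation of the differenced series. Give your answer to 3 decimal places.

0.072

First differences Δz: -5, 2, 0, -12, -3, 14, 3, 1, -2
Mean of differences = -0.2222
Numerator Σ(Δz_t−Δz̄)(Δz_{t+1}−Δz̄) = 28.0617
Denominator Σ(Δz_t−Δz̄)² = 391.5556
r_1(Δz) = 28.0617 / 391.5556 = 0.072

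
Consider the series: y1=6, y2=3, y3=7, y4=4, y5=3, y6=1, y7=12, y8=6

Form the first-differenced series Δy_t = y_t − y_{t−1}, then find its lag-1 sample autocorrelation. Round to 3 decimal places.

First differences Δy: -3, 4, -3, -1, -2, 11, -6
Mean of differences = 0.0000
Numerator Σ(Δy_t−Δȳ)(Δy_{t+1}−Δȳ) = -107.0000
Denominator Σ(Δy_t−Δȳ)² = 196.0000
r_1(Δy) = -107.0000 / 196.0000 = -0.546

-0.546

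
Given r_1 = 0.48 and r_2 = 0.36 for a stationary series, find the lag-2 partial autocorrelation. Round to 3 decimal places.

φ_{22} = (r_2 − r_1²) / (1 − r_1²)
r_1² = (0.48)² = 0.2304
Numerator = 0.36 − 0.2304 = 0.1296; denominator = 1 − 0.2304 = 0.7696
φ_{22} = 0.1296 / 0.7696 = 0.168

0.168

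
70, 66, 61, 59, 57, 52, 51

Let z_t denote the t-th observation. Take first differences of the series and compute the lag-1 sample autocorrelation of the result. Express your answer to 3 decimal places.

-0.361

First differences Δz: -4, -5, -2, -2, -5, -1
Mean of differences = -3.1667
Numerator Σ(Δz_t−Δz̄)(Δz_{t+1}−Δz̄) = -5.3611
Denominator Σ(Δz_t−Δz̄)² = 14.8333
r_1(Δz) = -5.3611 / 14.8333 = -0.361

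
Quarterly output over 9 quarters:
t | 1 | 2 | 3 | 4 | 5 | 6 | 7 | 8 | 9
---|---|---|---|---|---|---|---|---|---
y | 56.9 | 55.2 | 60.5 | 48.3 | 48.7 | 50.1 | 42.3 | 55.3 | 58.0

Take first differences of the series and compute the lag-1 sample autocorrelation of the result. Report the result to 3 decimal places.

First differences Δy: -1.7, 5.3, -12.2, 0.4, 1.4, -7.8, 13.0, 2.7
Mean of differences = 0.1375
Numerator Σ(Δy_t−Δȳ)(Δy_{t+1}−Δȳ) = -155.2427
Denominator Σ(Δy_t−Δȳ)² = 418.9188
r_1(Δy) = -155.2427 / 418.9188 = -0.371

-0.371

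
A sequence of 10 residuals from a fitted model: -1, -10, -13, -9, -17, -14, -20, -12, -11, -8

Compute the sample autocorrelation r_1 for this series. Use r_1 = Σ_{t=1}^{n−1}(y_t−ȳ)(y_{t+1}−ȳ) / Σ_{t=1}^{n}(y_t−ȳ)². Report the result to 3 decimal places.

Mean ȳ = (-1 − 10 − 13 − 9 − 17 − 14 − 20 − 12 − 11 − 8)/10 = -11.5000
Numerator Σ_{t=1}^{9}(y_t−ȳ)(y_{t+1}−ȳ) = 36.7500
Denominator Σ(y_t−ȳ)² = 242.5000
r_1 = 36.7500 / 242.5000 = 0.152

0.152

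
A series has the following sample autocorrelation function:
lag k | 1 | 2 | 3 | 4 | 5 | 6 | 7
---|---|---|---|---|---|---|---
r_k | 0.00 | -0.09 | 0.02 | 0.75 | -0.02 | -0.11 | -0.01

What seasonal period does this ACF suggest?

The largest autocorrelation is r_4 = 0.75; the remaining lags stay at or below 0.02.
The dominant spike at lag 4 indicates a seasonal period of 4.

4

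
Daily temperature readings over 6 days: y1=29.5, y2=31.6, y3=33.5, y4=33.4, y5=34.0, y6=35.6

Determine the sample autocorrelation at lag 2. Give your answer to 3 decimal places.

-0.032

Mean ȳ = (29.5 + 31.6 + 33.5 + 33.4 + 34.0 + 35.6)/6 = 32.9333
Deviations from mean: -3.4333, -1.3333, 0.5667, 0.4667, 1.0667, 2.6667
Numerator Σ_{t=1}^{4}(y_t−ȳ)(y_{t+2}−ȳ) = -0.7189
Denominator Σ(y_t−ȳ)² = 22.3533
r_2 = -0.7189 / 22.3533 = -0.032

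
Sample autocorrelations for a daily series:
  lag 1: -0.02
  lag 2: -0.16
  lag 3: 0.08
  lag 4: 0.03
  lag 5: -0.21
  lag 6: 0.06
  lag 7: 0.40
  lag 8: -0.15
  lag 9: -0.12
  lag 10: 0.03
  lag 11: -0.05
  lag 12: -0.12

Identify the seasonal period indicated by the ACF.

7

The largest autocorrelation is r_7 = 0.40; the remaining lags stay at or below 0.08.
The dominant spike at lag 7 indicates a seasonal period of 7.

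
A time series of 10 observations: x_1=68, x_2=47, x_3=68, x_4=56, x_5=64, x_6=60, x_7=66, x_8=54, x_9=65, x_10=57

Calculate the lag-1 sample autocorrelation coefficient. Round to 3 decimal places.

Mean x̄ = (68 + 47 + 68 + 56 + 64 + 60 + 66 + 54 + 65 + 57)/10 = 60.5000
Numerator Σ_{t=1}^{9}(x_t−x̄)(x_{t+1}−x̄) = -337.2500
Denominator Σ(x_t−x̄)² = 432.5000
r_1 = -337.2500 / 432.5000 = -0.780

-0.780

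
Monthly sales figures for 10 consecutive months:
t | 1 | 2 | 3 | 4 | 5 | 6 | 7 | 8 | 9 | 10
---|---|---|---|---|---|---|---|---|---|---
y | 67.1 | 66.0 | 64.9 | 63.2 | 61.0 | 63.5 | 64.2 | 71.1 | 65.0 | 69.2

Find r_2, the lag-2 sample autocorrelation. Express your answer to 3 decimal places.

0.267

Mean ȳ = (67.1 + 66.0 + 64.9 + 63.2 + 61.0 + 63.5 + 64.2 + 71.1 + 65.0 + 69.2)/10 = 65.5200
Numerator Σ_{t=1}^{8}(y_t−ȳ)(y_{t+2}−ȳ) = 21.3112
Denominator Σ(y_t−ȳ)² = 79.6960
r_2 = 21.3112 / 79.6960 = 0.267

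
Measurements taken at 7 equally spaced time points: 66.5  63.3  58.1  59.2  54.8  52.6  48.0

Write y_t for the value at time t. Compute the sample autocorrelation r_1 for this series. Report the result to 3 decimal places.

Mean ȳ = (66.5 + 63.3 + 58.1 + 59.2 + 54.8 + 52.6 + 48.0)/7 = 57.5000
Deviations from mean: 9.0000, 5.8000, 0.6000, 1.7000, -2.7000, -4.9000, -9.5000
Numerator Σ_{t=1}^{6}(y_t−ȳ)(y_{t+1}−ȳ) = 111.8900
Denominator Σ(y_t−ȳ)² = 239.4400
r_1 = 111.8900 / 239.4400 = 0.467

0.467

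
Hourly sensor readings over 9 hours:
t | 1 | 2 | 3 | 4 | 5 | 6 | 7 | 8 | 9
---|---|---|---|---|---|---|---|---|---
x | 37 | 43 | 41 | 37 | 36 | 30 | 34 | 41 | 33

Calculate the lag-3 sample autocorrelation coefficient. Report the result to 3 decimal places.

Mean x̄ = (37 + 43 + 41 + 37 + 36 + 30 + 34 + 41 + 33)/9 = 36.8889
Numerator Σ_{t=1}^{6}(x_t−x̄)(x_{t+3}−x̄) = -10.9259
Denominator Σ(x_t−x̄)² = 142.8889
r_3 = -10.9259 / 142.8889 = -0.076

-0.076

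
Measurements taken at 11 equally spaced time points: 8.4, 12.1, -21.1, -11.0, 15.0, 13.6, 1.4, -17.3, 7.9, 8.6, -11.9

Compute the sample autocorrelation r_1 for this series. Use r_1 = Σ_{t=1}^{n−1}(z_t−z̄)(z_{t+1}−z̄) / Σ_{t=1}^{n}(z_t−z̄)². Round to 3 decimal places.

-0.036

Mean z̄ = (8.4 + 12.1 − 21.1 − 11.0 + 15.0 + 13.6 + 1.4 − 17.3 + 7.9 + 8.6 − 11.9)/11 = 0.5182
Numerator Σ_{t=1}^{10}(z_t−z̄)(z_{t+1}−z̄) = -63.8558
Denominator Σ(z_t−z̄)² = 1769.4164
r_1 = -63.8558 / 1769.4164 = -0.036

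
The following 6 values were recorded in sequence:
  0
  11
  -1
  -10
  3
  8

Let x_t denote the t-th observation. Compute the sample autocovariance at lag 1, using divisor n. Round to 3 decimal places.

Mean x̄ = (0 + 11 − 1 − 10 + 3 + 8)/6 = 1.8333
Σ_{t=1}^{5}(x_t−x̄)(x_{t+1}−x̄) = -15.8611
γ_1 = -15.8611 / 6 = -2.644

-2.644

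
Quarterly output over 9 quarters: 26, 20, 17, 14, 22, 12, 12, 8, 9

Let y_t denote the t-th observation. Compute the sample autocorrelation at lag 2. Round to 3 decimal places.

Mean ȳ = (26 + 20 + 17 + 14 + 22 + 12 + 12 + 8 + 9)/9 = 15.5556
Σ(y_t−ȳ)(y_{t+2}−ȳ) = (15.0864) + (-6.9136) + (9.3086) + (5.5309) + (-22.9136) + (26.8642) + (23.3086) = 50.2716
Denominator Σ(y_t−ȳ)² = 300.2222
r_2 = 50.2716 / 300.2222 = 0.167

0.167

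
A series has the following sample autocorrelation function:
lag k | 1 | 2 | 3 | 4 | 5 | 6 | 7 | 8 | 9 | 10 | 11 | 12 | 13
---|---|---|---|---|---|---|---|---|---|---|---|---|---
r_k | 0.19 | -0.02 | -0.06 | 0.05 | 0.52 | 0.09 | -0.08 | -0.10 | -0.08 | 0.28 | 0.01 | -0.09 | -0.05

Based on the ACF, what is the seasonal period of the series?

5

The largest autocorrelation is r_5 = 0.52, with a weaker echo at lag 10 (0.28); the remaining lags stay at or below 0.19.
The dominant spike at lag 5 indicates a seasonal period of 5.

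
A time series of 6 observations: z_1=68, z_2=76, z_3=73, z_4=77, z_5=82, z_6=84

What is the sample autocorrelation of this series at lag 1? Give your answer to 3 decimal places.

0.280

Mean z̄ = (68 + 76 + 73 + 77 + 82 + 84)/6 = 76.6667
Σ(z_t−z̄)(z_{t+1}−z̄) = (5.7778) + (2.4444) + (-1.2222) + (1.7778) + (39.1111) = 47.8889
Denominator Σ(z_t−z̄)² = 171.3333
r_1 = 47.8889 / 171.3333 = 0.280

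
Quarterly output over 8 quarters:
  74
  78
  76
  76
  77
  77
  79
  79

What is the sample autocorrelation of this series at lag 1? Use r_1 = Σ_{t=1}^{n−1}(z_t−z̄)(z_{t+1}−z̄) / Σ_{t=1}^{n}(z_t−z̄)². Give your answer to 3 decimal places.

Mean z̄ = (74 + 78 + 76 + 76 + 77 + 77 + 79 + 79)/8 = 77.0000
Deviations from mean: -3.0000, 1.0000, -1.0000, -1.0000, 0.0000, 0.0000, 2.0000, 2.0000
Numerator Σ_{t=1}^{7}(z_t−z̄)(z_{t+1}−z̄) = 1.0000
Denominator Σ(z_t−z̄)² = 20.0000
r_1 = 1.0000 / 20.0000 = 0.050

0.050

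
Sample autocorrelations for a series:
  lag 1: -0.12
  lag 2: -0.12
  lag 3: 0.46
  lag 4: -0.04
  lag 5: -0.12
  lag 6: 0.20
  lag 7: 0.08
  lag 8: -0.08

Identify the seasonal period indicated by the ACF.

The largest autocorrelation is r_3 = 0.46, with a weaker echo at lag 6 (0.20); the remaining lags stay at or below 0.08.
The dominant spike at lag 3 indicates a seasonal period of 3.

3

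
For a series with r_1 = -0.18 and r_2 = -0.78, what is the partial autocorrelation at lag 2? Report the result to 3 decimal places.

-0.840

φ_{22} = (r_2 − r_1²) / (1 − r_1²)
r_1² = (-0.18)² = 0.0324
Numerator = -0.78 − 0.0324 = -0.8124; denominator = 1 − 0.0324 = 0.9676
φ_{22} = -0.8124 / 0.9676 = -0.840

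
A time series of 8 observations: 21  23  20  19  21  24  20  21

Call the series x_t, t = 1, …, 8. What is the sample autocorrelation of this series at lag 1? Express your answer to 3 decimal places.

-0.166

Mean x̄ = (21 + 23 + 20 + 19 + 21 + 24 + 20 + 21)/8 = 21.1250
Deviations from mean: -0.1250, 1.8750, -1.1250, -2.1250, -0.1250, 2.8750, -1.1250, -0.1250
Numerator Σ_{t=1}^{7}(x_t−x̄)(x_{t+1}−x̄) = -3.1406
Denominator Σ(x_t−x̄)² = 18.8750
r_1 = -3.1406 / 18.8750 = -0.166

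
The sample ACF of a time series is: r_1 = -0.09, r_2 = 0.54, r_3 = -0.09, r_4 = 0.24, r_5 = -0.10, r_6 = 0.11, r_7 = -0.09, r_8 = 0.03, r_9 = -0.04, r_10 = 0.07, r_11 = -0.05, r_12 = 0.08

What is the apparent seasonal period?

2

The largest autocorrelation is r_2 = 0.54, with a weaker echo at lag 4 (0.24); the remaining lags stay at or below 0.11.
The dominant spike at lag 2 indicates a seasonal period of 2.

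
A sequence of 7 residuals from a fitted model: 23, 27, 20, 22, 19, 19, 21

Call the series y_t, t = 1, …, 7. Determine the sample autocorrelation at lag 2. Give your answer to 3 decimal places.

Mean ȳ = (23 + 27 + 20 + 22 + 19 + 19 + 21)/7 = 21.5714
Deviations from mean: 1.4286, 5.4286, -1.5714, 0.4286, -2.5714, -2.5714, -0.5714
Σ(y_t−ȳ)(y_{t+2}−ȳ) = (-2.2449) + (2.3265) + (4.0408) + (-1.1020) + (1.4694) = 4.4898
Denominator Σ(y_t−ȳ)² = 47.7143
r_2 = 4.4898 / 47.7143 = 0.094

0.094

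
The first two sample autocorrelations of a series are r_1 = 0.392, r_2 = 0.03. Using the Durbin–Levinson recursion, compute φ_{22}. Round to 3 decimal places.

φ_{22} = (r_2 − r_1²) / (1 − r_1²)
r_1² = (0.392)² = 0.153664
Numerator = 0.03 − 0.1537 = -0.1237; denominator = 1 − 0.1537 = 0.8463
φ_{22} = -0.1237 / 0.8463 = -0.146

-0.146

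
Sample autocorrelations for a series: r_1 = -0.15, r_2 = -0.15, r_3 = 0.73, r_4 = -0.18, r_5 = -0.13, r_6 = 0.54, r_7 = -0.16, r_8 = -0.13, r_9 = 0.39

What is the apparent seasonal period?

3

The largest autocorrelation is r_3 = 0.73, with weaker echoes at lags 6 (0.54) and 9 (0.39); the remaining lags stay at or below -0.13.
The dominant spike at lag 3 indicates a seasonal period of 3.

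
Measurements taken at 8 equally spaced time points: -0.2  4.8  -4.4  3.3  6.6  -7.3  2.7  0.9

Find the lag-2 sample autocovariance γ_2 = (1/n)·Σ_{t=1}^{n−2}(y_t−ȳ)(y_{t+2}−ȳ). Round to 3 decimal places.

Mean ȳ = (-0.2 + 4.8 − 4.4 + 3.3 + 6.6 − 7.3 + 2.7 + 0.9)/8 = 0.8000
Σ_{t=1}^{6}(y_t−ȳ)(y_{t+2}−ȳ) = -25.0000
γ_2 = -25.0000 / 8 = -3.125

-3.125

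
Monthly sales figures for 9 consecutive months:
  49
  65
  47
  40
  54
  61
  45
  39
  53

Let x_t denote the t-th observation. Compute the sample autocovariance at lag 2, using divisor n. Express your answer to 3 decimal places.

Mean x̄ = (49 + 65 + 47 + 40 + 54 + 61 + 45 + 39 + 53)/9 = 50.3333
Σ_{t=1}^{7}(x_t−x̄)(x_{t+2}−x̄) = -424.2222
γ_2 = -424.2222 / 9 = -47.136

-47.136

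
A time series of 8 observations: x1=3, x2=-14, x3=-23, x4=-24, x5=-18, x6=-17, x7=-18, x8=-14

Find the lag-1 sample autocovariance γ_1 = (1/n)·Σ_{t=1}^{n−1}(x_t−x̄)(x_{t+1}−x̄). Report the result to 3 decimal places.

Mean x̄ = (3 − 14 − 23 − 24 − 18 − 17 − 18 − 14)/8 = -15.6250
Deviations: 18.6250, 1.6250, -7.3750, -8.3750, -2.3750, -1.3750, -2.3750, 1.6250
Σ_{t=1}^{7}(x_t−x̄)(x_{t+1}−x̄) = 102.6094
γ_1 = 102.6094 / 8 = 12.826

12.826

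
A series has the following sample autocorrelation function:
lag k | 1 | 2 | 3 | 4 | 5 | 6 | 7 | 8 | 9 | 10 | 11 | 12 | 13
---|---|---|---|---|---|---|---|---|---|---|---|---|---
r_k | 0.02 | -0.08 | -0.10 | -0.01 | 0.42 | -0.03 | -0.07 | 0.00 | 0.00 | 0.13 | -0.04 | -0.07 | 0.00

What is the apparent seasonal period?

5

The largest autocorrelation is r_5 = 0.42; the remaining lags stay at or below 0.13.
The dominant spike at lag 5 indicates a seasonal period of 5.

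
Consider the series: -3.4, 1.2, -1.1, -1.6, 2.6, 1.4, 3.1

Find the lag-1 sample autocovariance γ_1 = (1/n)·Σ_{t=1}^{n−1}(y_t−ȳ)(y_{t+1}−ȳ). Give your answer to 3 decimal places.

-0.101

Mean ȳ = (-3.4 + 1.2 − 1.1 − 1.6 + 2.6 + 1.4 + 3.1)/7 = 0.3143
Deviations: -3.7143, 0.8857, -1.4143, -1.9143, 2.2857, 1.0857, 2.7857
Σ_{t=1}^{6}(y_t−ȳ)(y_{t+1}−ȳ) = -0.7045
γ_1 = -0.7045 / 7 = -0.101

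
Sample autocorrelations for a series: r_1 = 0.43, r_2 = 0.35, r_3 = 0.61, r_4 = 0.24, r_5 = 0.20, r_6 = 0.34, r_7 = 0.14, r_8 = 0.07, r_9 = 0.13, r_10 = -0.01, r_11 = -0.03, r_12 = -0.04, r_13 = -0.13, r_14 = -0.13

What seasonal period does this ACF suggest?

3

The largest autocorrelation is r_3 = 0.61; the remaining lags stay at or below 0.43. The elevated value at lag 1 (0.43), dropping to 0.35 at lag 2, reflects decaying short-term dependence rather than seasonality.
The dominant spike at lag 3 indicates a seasonal period of 3.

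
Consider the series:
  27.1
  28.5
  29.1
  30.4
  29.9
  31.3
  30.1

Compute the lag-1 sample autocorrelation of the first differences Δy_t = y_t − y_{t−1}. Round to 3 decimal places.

First differences Δy: 1.4, 0.6, 1.3, -0.5, 1.4, -1.2
Mean of differences = 0.5000
Numerator Σ(Δy_t−Δȳ)(Δy_{t+1}−Δȳ) = -3.0600
Denominator Σ(Δy_t−Δȳ)² = 6.1600
r_1(Δy) = -3.0600 / 6.1600 = -0.497

-0.497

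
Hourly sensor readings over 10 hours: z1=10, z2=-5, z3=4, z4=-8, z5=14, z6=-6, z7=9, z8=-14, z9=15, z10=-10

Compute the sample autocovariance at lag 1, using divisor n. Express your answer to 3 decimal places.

Mean z̄ = (10 − 5 + 4 − 8 + 14 − 6 + 9 − 14 + 15 − 10)/10 = 0.9000
Σ_{t=1}^{9}(z_t−z̄)(z_{t+1}−z̄) = -846.9100
γ_1 = -846.9100 / 10 = -84.691

-84.691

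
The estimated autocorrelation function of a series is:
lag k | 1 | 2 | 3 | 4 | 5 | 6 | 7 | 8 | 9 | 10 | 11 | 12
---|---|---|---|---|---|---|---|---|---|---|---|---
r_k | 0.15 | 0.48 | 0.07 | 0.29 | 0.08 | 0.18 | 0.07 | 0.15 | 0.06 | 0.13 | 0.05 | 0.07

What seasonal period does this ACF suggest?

The largest autocorrelation is r_2 = 0.48, with weaker echoes at lags 4 (0.29) and 6 (0.18); the remaining lags stay at or below 0.15.
The dominant spike at lag 2 indicates a seasonal period of 2.

2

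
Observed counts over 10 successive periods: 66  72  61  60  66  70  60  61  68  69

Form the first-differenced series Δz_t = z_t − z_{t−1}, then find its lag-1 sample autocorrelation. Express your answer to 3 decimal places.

First differences Δz: 6, -11, -1, 6, 4, -10, 1, 7, 1
Mean of differences = 0.3333
Numerator Σ(Δz_t−Δz̄)(Δz_{t+1}−Δz̄) = -71.7778
Denominator Σ(Δz_t−Δz̄)² = 360.0000
r_1(Δz) = -71.7778 / 360.0000 = -0.199

-0.199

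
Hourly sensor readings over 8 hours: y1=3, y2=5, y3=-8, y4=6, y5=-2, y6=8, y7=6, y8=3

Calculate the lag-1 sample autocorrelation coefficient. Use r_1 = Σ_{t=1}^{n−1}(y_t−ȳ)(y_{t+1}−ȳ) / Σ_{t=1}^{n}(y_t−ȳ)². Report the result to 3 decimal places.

-0.424

Mean ȳ = (3 + 5 − 8 + 6 − 2 + 8 + 6 + 3)/8 = 2.6250
Deviations from mean: 0.3750, 2.3750, -10.6250, 3.3750, -4.6250, 5.3750, 3.3750, 0.3750
Σ(y_t−ȳ)(y_{t+1}−ȳ) = (0.8906) + (-25.2344) + (-35.8594) + (-15.6094) + (-24.8594) + (18.1406) + (1.2656) = -81.2656
Denominator Σ(y_t−ȳ)² = 191.8750
r_1 = -81.2656 / 191.8750 = -0.424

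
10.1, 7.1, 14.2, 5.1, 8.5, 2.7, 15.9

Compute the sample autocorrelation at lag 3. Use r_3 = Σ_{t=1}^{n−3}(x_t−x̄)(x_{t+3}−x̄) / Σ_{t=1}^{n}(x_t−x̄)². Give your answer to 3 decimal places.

Mean x̄ = (10.1 + 7.1 + 14.2 + 5.1 + 8.5 + 2.7 + 15.9)/7 = 9.0857
Σ(x_t−x̄)(x_{t+3}−x̄) = (-4.0427) + (1.1631) + (-32.6584) + (-27.1598) = -62.6978
Denominator Σ(x_t−x̄)² = 134.5686
r_3 = -62.6978 / 134.5686 = -0.466

-0.466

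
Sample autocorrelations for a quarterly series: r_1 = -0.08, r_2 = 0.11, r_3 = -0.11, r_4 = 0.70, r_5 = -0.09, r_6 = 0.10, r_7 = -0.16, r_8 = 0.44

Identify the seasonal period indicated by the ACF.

4

The largest autocorrelation is r_4 = 0.70, with a weaker echo at lag 8 (0.44); the remaining lags stay at or below 0.11.
The dominant spike at lag 4 indicates a seasonal period of 4.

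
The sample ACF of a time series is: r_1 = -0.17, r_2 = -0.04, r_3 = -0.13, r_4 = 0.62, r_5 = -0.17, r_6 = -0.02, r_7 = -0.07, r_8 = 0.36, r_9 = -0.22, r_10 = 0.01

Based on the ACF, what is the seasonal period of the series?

4

The largest autocorrelation is r_4 = 0.62, with a weaker echo at lag 8 (0.36); the remaining lags stay at or below 0.01.
The dominant spike at lag 4 indicates a seasonal period of 4.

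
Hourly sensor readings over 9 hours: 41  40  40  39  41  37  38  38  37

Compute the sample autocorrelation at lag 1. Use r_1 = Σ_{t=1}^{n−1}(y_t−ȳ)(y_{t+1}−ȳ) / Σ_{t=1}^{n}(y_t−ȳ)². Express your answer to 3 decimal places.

Mean ȳ = (41 + 40 + 40 + 39 + 41 + 37 + 38 + 38 + 37)/9 = 39.0000
Numerator Σ_{t=1}^{8}(y_t−ȳ)(y_{t+1}−ȳ) = 4.0000
Denominator Σ(y_t−ȳ)² = 20.0000
r_1 = 4.0000 / 20.0000 = 0.200

0.200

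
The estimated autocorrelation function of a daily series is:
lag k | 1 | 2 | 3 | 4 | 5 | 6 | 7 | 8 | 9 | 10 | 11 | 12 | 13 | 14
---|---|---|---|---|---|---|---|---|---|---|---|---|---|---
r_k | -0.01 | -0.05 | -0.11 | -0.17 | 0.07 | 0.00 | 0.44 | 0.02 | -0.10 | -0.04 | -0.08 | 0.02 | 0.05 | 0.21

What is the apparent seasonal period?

7

The largest autocorrelation is r_7 = 0.44, with a weaker echo at lag 14 (0.21); the remaining lags stay at or below 0.07.
The dominant spike at lag 7 indicates a seasonal period of 7.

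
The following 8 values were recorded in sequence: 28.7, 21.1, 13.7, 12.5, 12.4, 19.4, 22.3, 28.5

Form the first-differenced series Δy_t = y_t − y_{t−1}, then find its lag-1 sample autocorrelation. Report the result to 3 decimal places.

0.490

First differences Δy: -7.6, -7.4, -1.2, -0.1, 7.0, 2.9, 6.2
Mean of differences = -0.0286
Numerator Σ(Δy_t−Δȳ)(Δy_{t+1}−Δȳ) = 102.8535
Denominator Σ(Δy_t−Δȳ)² = 209.8143
r_1(Δy) = 102.8535 / 209.8143 = 0.490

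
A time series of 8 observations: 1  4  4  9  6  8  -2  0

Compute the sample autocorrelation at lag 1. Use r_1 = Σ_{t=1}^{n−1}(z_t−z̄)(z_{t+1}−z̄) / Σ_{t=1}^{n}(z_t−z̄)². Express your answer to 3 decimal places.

Mean z̄ = (1 + 4 + 4 + 9 + 6 + 8 − 2 + 0)/8 = 3.7500
Deviations from mean: -2.7500, 0.2500, 0.2500, 5.2500, 2.2500, 4.2500, -5.7500, -3.7500
Σ(z_t−z̄)(z_{t+1}−z̄) = (-0.6875) + (0.0625) + (1.3125) + (11.8125) + (9.5625) + (-24.4375) + (21.5625) = 19.1875
Denominator Σ(z_t−z̄)² = 105.5000
r_1 = 19.1875 / 105.5000 = 0.182

0.182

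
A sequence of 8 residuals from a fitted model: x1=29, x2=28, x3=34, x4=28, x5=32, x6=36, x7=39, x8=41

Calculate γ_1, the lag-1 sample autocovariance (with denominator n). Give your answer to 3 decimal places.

Mean x̄ = (29 + 28 + 34 + 28 + 32 + 36 + 39 + 41)/8 = 33.3750
Deviations: -4.3750, -5.3750, 0.6250, -5.3750, -1.3750, 2.6250, 5.6250, 7.6250
Σ_{t=1}^{7}(x_t−x̄)(x_{t+1}−x̄) = 78.2344
γ_1 = 78.2344 / 8 = 9.779

9.779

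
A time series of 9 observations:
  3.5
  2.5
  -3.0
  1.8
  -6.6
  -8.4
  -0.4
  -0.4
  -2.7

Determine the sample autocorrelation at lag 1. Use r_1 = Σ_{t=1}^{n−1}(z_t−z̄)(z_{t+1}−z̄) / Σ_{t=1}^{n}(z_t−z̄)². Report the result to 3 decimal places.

0.149

Mean z̄ = (3.5 + 2.5 − 3.0 + 1.8 − 6.6 − 8.4 − 0.4 − 0.4 − 2.7)/9 = -1.5222
Numerator Σ_{t=1}^{8}(z_t−z̄)(z_{t+1}−z̄) = 19.6206
Denominator Σ(z_t−z̄)² = 131.6156
r_1 = 19.6206 / 131.6156 = 0.149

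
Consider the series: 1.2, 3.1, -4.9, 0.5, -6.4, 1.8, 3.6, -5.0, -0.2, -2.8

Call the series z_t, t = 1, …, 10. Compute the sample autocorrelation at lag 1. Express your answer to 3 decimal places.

-0.395

Mean z̄ = (1.2 + 3.1 − 4.9 + 0.5 − 6.4 + 1.8 + 3.6 − 5.0 − 0.2 − 2.8)/10 = -0.9100
Numerator Σ_{t=1}^{9}(z_t−z̄)(z_{t+1}−z̄) = -46.2531
Denominator Σ(z_t−z̄)² = 117.0690
r_1 = -46.2531 / 117.0690 = -0.395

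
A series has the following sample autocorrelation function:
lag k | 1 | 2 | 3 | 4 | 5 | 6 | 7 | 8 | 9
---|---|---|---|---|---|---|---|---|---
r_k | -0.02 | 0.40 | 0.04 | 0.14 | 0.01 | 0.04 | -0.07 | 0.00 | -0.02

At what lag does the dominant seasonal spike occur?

The largest autocorrelation is r_2 = 0.40; the remaining lags stay at or below 0.14.
The dominant spike at lag 2 indicates a seasonal period of 2.

2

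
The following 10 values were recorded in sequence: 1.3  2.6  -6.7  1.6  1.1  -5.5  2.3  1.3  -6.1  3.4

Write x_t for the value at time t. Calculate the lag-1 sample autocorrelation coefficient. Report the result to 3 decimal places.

-0.511

Mean x̄ = (1.3 + 2.6 − 6.7 + 1.6 + 1.1 − 5.5 + 2.3 + 1.3 − 6.1 + 3.4)/10 = -0.4700
Numerator Σ_{t=1}^{9}(x_t−x̄)(x_{t+1}−x̄) = -72.0189
Denominator Σ(x_t−x̄)² = 140.9010
r_1 = -72.0189 / 140.9010 = -0.511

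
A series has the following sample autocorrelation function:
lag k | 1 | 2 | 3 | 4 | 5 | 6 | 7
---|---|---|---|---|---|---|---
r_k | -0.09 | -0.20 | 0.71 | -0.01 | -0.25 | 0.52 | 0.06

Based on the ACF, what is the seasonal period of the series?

3

The largest autocorrelation is r_3 = 0.71, with a weaker echo at lag 6 (0.52); the remaining lags stay at or below 0.06.
The dominant spike at lag 3 indicates a seasonal period of 3.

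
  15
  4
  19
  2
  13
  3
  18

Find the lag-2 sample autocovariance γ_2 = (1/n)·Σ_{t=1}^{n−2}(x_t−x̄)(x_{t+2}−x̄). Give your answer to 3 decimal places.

Mean x̄ = (15 + 4 + 19 + 2 + 13 + 3 + 18)/7 = 10.5714
Deviations: 4.4286, -6.5714, 8.4286, -8.5714, 2.4286, -7.5714, 7.4286
Σ_{t=1}^{5}(x_t−x̄)(x_{t+2}−x̄) = 197.0612
γ_2 = 197.0612 / 7 = 28.152

28.152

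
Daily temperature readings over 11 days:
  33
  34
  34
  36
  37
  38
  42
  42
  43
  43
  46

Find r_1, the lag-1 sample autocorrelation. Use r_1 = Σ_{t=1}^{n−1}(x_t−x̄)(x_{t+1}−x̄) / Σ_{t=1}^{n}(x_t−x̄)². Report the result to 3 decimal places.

0.703

Mean x̄ = (33 + 34 + 34 + 36 + 37 + 38 + 42 + 42 + 43 + 43 + 46)/11 = 38.9091
Numerator Σ_{t=1}^{10}(x_t−x̄)(x_{t+1}−x̄) = 139.8099
Denominator Σ(x_t−x̄)² = 198.9091
r_1 = 139.8099 / 198.9091 = 0.703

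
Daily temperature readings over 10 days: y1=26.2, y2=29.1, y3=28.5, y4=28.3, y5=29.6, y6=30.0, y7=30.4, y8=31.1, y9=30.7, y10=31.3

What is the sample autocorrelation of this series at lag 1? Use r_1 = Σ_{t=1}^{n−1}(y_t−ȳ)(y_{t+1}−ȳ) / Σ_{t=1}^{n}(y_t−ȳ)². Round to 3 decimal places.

Mean ȳ = (26.2 + 29.1 + 28.5 + 28.3 + 29.6 + 30.0 + 30.4 + 31.1 + 30.7 + 31.3)/10 = 29.5200
Numerator Σ_{t=1}^{9}(y_t−ȳ)(y_{t+1}−ȳ) = 8.7856
Denominator Σ(y_t−ȳ)² = 21.7960
r_1 = 8.7856 / 21.7960 = 0.403

0.403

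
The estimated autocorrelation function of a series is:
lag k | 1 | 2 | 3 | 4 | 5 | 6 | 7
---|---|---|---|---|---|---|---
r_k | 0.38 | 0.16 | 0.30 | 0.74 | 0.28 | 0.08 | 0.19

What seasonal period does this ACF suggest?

4

The largest autocorrelation is r_4 = 0.74; the remaining lags stay at or below 0.38. The elevated value at lag 1 (0.38), dropping to 0.16 at lag 2, reflects decaying short-term dependence rather than seasonality.
The dominant spike at lag 4 indicates a seasonal period of 4.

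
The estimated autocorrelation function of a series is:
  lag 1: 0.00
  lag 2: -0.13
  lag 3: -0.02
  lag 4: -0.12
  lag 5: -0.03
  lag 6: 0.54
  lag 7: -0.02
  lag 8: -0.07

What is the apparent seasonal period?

The largest autocorrelation is r_6 = 0.54; the remaining lags stay at or below 0.00.
The dominant spike at lag 6 indicates a seasonal period of 6.

6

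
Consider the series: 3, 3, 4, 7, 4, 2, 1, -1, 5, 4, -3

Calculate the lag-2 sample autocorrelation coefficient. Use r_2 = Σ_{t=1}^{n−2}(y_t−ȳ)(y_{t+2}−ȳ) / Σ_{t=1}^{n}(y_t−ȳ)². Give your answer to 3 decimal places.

Mean ȳ = (3 + 3 + 4 + 7 + 4 + 2 + 1 − 1 + 5 + 4 − 3)/11 = 2.6364
Numerator Σ_{t=1}^{9}(y_t−ȳ)(y_{t+2}−ȳ) = -20.9008
Denominator Σ(y_t−ȳ)² = 78.5455
r_2 = -20.9008 / 78.5455 = -0.266

-0.266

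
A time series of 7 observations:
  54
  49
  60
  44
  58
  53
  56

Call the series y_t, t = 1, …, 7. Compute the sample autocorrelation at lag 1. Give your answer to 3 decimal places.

Mean ȳ = (54 + 49 + 60 + 44 + 58 + 53 + 56)/7 = 53.4286
Deviations from mean: 0.5714, -4.4286, 6.5714, -9.4286, 4.5714, -0.4286, 2.5714
Numerator Σ_{t=1}^{6}(y_t−ȳ)(y_{t+1}−ȳ) = -139.7551
Denominator Σ(y_t−ȳ)² = 179.7143
r_1 = -139.7551 / 179.7143 = -0.778

-0.778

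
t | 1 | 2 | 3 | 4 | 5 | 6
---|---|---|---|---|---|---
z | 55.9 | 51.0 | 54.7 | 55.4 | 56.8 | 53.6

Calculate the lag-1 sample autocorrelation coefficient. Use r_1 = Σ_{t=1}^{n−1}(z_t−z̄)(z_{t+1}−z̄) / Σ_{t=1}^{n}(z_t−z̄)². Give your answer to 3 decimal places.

Mean z̄ = (55.9 + 51.0 + 54.7 + 55.4 + 56.8 + 53.6)/6 = 54.5667
Σ(z_t−z̄)(z_{t+1}−z̄) = (-4.7556) + (-0.4756) + (0.1111) + (1.8611) + (-2.1589) = -5.4178
Denominator Σ(z_t−z̄)² = 21.1333
r_1 = -5.4178 / 21.1333 = -0.256

-0.256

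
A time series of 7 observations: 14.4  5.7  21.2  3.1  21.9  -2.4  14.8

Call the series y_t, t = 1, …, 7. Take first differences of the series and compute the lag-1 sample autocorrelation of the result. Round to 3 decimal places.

First differences Δy: -8.7, 15.5, -18.1, 18.8, -24.3, 17.2
Mean of differences = 0.0667
Numerator Σ(Δy_t−Δȳ)(Δy_{t+1}−Δȳ) = -1629.9444
Denominator Σ(Δy_t−Δȳ)² = 1883.2933
r_1(Δy) = -1629.9444 / 1883.2933 = -0.865

-0.865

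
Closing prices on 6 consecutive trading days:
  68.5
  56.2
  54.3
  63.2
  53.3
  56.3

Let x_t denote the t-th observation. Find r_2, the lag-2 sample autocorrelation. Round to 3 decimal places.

Mean x̄ = (68.5 + 56.2 + 54.3 + 63.2 + 53.3 + 56.3)/6 = 58.6333
Deviations from mean: 9.8667, -2.4333, -4.3333, 4.5667, -5.3333, -2.3333
Numerator Σ_{t=1}^{4}(x_t−x̄)(x_{t+2}−x̄) = -41.4122
Denominator Σ(x_t−x̄)² = 176.7933
r_2 = -41.4122 / 176.7933 = -0.234

-0.234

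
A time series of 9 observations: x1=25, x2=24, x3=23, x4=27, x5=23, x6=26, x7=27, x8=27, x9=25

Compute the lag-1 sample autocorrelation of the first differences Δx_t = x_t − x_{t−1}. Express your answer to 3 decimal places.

First differences Δx: -1, -1, 4, -4, 3, 1, 0, -2
Mean of differences = 0.0000
Numerator Σ(Δx_t−Δx̄)(Δx_{t+1}−Δx̄) = -28.0000
Denominator Σ(Δx_t−Δx̄)² = 48.0000
r_1(Δx) = -28.0000 / 48.0000 = -0.583

-0.583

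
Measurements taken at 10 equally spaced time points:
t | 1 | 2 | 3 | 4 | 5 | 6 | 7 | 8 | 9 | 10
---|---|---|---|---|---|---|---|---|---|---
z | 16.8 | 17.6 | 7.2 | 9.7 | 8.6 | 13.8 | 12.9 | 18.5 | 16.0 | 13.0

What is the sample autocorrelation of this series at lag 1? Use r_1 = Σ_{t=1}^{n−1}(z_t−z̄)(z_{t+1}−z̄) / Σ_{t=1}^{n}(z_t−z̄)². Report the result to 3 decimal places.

Mean z̄ = (16.8 + 17.6 + 7.2 + 9.7 + 8.6 + 13.8 + 12.9 + 18.5 + 16.0 + 13.0)/10 = 13.4100
Numerator Σ_{t=1}^{9}(z_t−z̄)(z_{t+1}−z̄) = 36.5189
Denominator Σ(z_t−z̄)² = 137.7090
r_1 = 36.5189 / 137.7090 = 0.265

0.265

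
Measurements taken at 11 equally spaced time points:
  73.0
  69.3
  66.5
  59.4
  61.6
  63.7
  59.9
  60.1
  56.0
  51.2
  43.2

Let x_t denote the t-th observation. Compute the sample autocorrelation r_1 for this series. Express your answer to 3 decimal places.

0.525

Mean x̄ = (73.0 + 69.3 + 66.5 + 59.4 + 61.6 + 63.7 + 59.9 + 60.1 + 56.0 + 51.2 + 43.2)/11 = 60.3545
Numerator Σ_{t=1}^{10}(x_t−x̄)(x_{t+1}−x̄) = 361.8143
Denominator Σ(x_t−x̄)² = 688.6673
r_1 = 361.8143 / 688.6673 = 0.525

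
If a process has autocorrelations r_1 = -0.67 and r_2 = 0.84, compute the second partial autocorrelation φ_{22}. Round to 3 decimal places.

0.710

φ_{22} = (r_2 − r_1²) / (1 − r_1²)
r_1² = (-0.67)² = 0.4489
Numerator = 0.84 − 0.4489 = 0.3911; denominator = 1 − 0.4489 = 0.5511
φ_{22} = 0.3911 / 0.5511 = 0.710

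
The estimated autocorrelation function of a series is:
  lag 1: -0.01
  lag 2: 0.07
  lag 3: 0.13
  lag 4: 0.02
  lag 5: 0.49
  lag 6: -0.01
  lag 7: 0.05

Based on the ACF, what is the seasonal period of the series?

5

The largest autocorrelation is r_5 = 0.49; the remaining lags stay at or below 0.13.
The dominant spike at lag 5 indicates a seasonal period of 5.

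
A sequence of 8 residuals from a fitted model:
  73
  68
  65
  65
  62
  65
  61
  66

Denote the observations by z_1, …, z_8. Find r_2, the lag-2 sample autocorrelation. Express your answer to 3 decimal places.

Mean z̄ = (73 + 68 + 65 + 65 + 62 + 65 + 61 + 66)/8 = 65.6250
Deviations from mean: 7.3750, 2.3750, -0.6250, -0.6250, -3.6250, -0.6250, -4.6250, 0.3750
Σ(z_t−z̄)(z_{t+2}−z̄) = (-4.6094) + (-1.4844) + (2.2656) + (0.3906) + (16.7656) + (-0.2344) = 13.0938
Denominator Σ(z_t−z̄)² = 95.8750
r_2 = 13.0938 / 95.8750 = 0.137

0.137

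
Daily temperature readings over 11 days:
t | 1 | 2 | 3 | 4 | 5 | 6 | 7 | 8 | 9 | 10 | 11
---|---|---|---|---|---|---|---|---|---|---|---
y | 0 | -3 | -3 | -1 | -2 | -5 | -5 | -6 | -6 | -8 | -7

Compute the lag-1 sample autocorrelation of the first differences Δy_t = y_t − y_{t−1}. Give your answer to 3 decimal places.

First differences Δy: -3, 0, 2, -1, -3, 0, -1, 0, -2, 1
Mean of differences = -0.7000
Numerator Σ(Δy_t−Δȳ)(Δy_{t+1}−Δȳ) = -4.9900
Denominator Σ(Δy_t−Δȳ)² = 24.1000
r_1(Δy) = -4.9900 / 24.1000 = -0.207

-0.207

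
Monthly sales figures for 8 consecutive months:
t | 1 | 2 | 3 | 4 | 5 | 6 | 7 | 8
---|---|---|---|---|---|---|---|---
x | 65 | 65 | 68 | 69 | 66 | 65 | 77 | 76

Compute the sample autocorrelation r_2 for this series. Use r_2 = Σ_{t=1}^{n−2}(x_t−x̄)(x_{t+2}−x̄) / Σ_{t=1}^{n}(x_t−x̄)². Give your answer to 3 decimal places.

-0.269

Mean x̄ = (65 + 65 + 68 + 69 + 66 + 65 + 77 + 76)/8 = 68.8750
Deviations from mean: -3.8750, -3.8750, -0.8750, 0.1250, -2.8750, -3.8750, 8.1250, 7.1250
Numerator Σ_{t=1}^{6}(x_t−x̄)(x_{t+2}−x̄) = -46.0313
Denominator Σ(x_t−x̄)² = 170.8750
r_2 = -46.0313 / 170.8750 = -0.269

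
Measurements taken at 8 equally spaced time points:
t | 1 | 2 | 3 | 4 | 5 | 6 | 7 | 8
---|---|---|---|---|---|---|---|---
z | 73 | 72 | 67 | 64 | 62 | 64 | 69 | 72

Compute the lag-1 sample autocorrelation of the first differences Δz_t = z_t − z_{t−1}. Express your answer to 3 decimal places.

0.606

First differences Δz: -1, -5, -3, -2, 2, 5, 3
Mean of differences = -0.1429
Numerator Σ(Δz_t−Δz̄)(Δz_{t+1}−Δz̄) = 46.5510
Denominator Σ(Δz_t−Δz̄)² = 76.8571
r_1(Δz) = 46.5510 / 76.8571 = 0.606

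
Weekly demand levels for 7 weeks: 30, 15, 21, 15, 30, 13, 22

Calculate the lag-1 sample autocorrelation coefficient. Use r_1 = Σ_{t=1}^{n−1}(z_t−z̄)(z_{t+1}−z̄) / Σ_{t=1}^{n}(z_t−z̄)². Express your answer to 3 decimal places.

Mean z̄ = (30 + 15 + 21 + 15 + 30 + 13 + 22)/7 = 20.8571
Deviations from mean: 9.1429, -5.8571, 0.1429, -5.8571, 9.1429, -7.8571, 1.1429
Σ(z_t−z̄)(z_{t+1}−z̄) = (-53.5510) + (-0.8367) + (-0.8367) + (-53.5510) + (-71.8367) + (-8.9796) = -189.5918
Denominator Σ(z_t−z̄)² = 298.8571
r_1 = -189.5918 / 298.8571 = -0.634

-0.634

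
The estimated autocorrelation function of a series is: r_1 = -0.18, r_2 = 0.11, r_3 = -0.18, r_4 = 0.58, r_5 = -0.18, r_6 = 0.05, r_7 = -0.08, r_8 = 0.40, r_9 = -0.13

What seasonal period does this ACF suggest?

4

The largest autocorrelation is r_4 = 0.58, with a weaker echo at lag 8 (0.40); the remaining lags stay at or below 0.11.
The dominant spike at lag 4 indicates a seasonal period of 4.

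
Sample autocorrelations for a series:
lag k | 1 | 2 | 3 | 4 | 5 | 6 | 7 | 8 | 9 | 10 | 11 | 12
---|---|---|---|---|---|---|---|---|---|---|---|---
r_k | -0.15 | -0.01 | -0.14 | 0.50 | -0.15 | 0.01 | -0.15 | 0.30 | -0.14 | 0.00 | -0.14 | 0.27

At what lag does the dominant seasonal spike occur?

4

The largest autocorrelation is r_4 = 0.50, with weaker echoes at lags 8 (0.30) and 12 (0.27); the remaining lags stay at or below 0.01.
The dominant spike at lag 4 indicates a seasonal period of 4.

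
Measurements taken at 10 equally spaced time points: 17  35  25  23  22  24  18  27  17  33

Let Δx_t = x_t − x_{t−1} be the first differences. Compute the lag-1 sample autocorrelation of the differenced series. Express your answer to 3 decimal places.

-0.510

First differences Δx: 18, -10, -2, -1, 2, -6, 9, -10, 16
Mean of differences = 1.7778
Numerator Σ(Δx_t−Δx̄)(Δx_{t+1}−Δx̄) = -447.1605
Denominator Σ(Δx_t−Δx̄)² = 877.5556
r_1(Δx) = -447.1605 / 877.5556 = -0.510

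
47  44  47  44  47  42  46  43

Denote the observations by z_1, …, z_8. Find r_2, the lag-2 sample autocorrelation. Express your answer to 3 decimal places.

0.714

Mean z̄ = (47 + 44 + 47 + 44 + 47 + 42 + 46 + 43)/8 = 45.0000
Σ(z_t−z̄)(z_{t+2}−z̄) = (4.0000) + (1.0000) + (4.0000) + (3.0000) + (2.0000) + (6.0000) = 20.0000
Denominator Σ(z_t−z̄)² = 28.0000
r_2 = 20.0000 / 28.0000 = 0.714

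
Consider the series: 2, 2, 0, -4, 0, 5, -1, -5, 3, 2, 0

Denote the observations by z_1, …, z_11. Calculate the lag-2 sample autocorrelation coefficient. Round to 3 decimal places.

-0.757

Mean z̄ = (2 + 2 + 0 − 4 + 0 + 5 − 1 − 5 + 3 + 2 + 0)/11 = 0.3636
Numerator Σ_{t=1}^{9}(z_t−z̄)(z_{t+2}−z̄) = -65.5372
Denominator Σ(z_t−z̄)² = 86.5455
r_2 = -65.5372 / 86.5455 = -0.757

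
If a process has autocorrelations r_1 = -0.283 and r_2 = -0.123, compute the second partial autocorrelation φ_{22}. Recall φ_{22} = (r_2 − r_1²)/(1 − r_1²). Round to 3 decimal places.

φ_{22} = (r_2 − r_1²) / (1 − r_1²)
r_1² = (-0.283)² = 0.080089
Numerator = -0.123 − 0.0801 = -0.2031; denominator = 1 − 0.0801 = 0.9199
φ_{22} = -0.2031 / 0.9199 = -0.221

-0.221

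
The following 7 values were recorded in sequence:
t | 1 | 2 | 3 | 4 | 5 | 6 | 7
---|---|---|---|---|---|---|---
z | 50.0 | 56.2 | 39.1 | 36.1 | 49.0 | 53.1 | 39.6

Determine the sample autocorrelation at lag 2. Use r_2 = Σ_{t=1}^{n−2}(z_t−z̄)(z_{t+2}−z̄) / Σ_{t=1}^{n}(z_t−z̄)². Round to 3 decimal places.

-0.647

Mean z̄ = (50.0 + 56.2 + 39.1 + 36.1 + 49.0 + 53.1 + 39.6)/7 = 46.1571
Deviations from mean: 3.8429, 10.0429, -7.0571, -10.0571, 2.8429, 6.9429, -6.5571
Σ(z_t−z̄)(z_{t+2}−z̄) = (-27.1196) + (-101.0024) + (-20.0624) + (-69.8253) + (-18.6410) = -236.6508
Denominator Σ(z_t−z̄)² = 365.8571
r_2 = -236.6508 / 365.8571 = -0.647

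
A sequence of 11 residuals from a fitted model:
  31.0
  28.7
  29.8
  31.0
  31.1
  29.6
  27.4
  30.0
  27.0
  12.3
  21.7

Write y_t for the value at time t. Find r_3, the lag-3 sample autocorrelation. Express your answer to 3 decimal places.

0.059

Mean ȳ = (31.0 + 28.7 + 29.8 + 31.0 + 31.1 + 29.6 + 27.4 + 30.0 + 27.0 + 12.3 + 21.7)/11 = 27.2364
Numerator Σ_{t=1}^{8}(y_t−ȳ)(y_{t+3}−ȳ) = 18.8697
Denominator Σ(y_t−ȳ)² = 319.0255
r_3 = 18.8697 / 319.0255 = 0.059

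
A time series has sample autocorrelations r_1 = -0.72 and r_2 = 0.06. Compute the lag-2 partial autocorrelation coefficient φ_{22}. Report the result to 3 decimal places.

-0.952

φ_{22} = (r_2 − r_1²) / (1 − r_1²)
r_1² = (-0.72)² = 0.5184
Numerator = 0.06 − 0.5184 = -0.4584; denominator = 1 − 0.5184 = 0.4816
φ_{22} = -0.4584 / 0.4816 = -0.952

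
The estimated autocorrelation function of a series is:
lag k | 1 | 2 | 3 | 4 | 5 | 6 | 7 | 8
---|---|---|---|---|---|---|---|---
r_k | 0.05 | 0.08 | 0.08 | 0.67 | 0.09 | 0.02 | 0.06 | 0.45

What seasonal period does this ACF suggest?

The largest autocorrelation is r_4 = 0.67, with a weaker echo at lag 8 (0.45); the remaining lags stay at or below 0.09.
The dominant spike at lag 4 indicates a seasonal period of 4.

4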